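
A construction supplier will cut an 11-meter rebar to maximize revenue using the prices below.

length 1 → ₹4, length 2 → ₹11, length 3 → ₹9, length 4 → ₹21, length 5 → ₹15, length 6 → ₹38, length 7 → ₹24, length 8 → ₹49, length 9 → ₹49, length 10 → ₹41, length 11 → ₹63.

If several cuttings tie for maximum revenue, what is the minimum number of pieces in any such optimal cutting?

3

Build r[k] bottom-up: r[k] = max over allowed piece i of (p[i] + r[k−i]).
r[1] = 4
r[2] = max(4+4, 11+0) = 11
r[3] = max(4+11, 11+4, 9+0) = 15
r[4] = max(4+15, 11+11, 9+4, 21+0) = 22
r[5] = max(4+22, 11+15, 9+11, 21+4, 15+0) = 26
r[6] = max(4+26, 11+22, 9+15, 21+11, 15+4, 38+0) = 38
r[7] = max(4+38, 11+26, 9+22, …, 38+4, 24+0) = 42
r[8] = max(4+42, 11+38, 9+26, …, 24+4, 49+0) = 49
r[9] = max(4+49, 11+42, 9+38, …, 49+4, 49+0) = 53
r[10] = max(4+53, 11+49, 9+42, …, 49+4, 41+0) = 60
r[11] = max(4+60, 11+53, 9+49, …, 41+4, 63+0) = 64
Maximum revenue is ₹64.
Now minimize piece count subject to staying optimal: for each k, pieces[k] = 1 + min over i with p[i]+r[k−i]=r[k] of pieces[k−i].
pieces[8] = 1
pieces[9] = 2
pieces[10] = 2
pieces[11] = 3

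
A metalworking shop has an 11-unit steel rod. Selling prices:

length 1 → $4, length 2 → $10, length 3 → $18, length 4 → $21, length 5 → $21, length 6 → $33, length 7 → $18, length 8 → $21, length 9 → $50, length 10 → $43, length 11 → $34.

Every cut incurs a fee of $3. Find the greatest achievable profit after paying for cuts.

Build v[k] bottom-up: v[k] = max over allowed piece i of (p[i] + v[k−i]) − 3 per cut.
v[1] = 4
v[2] = max(4+4-3, 10+0) = 10
v[3] = max(4+10-3, 10+4-3, 18+0) = 18
v[4] = max(4+18-3, 10+10-3, 18+4-3, 21+0) = 21
v[5] = max(4+21-3, 10+18-3, 18+10-3, 21+4-3, 21+0) = 25
v[6] = max(4+25-3, 10+21-3, 18+18-3, 21+10-3, 21+4-3, 33+0) = 33
v[7] = max(4+33-3, 10+25-3, 18+21-3, …, 33+4-3, 18+0) = 36
v[8] = max(4+36-3, 10+33-3, 18+25-3, …, 18+4-3, 21+0) = 40
v[9] = max(4+40-3, 10+36-3, 18+33-3, …, 21+4-3, 50+0) = 50
v[10] = max(4+50-3, 10+40-3, 18+36-3, …, 50+4-3, 43+0) = 51
v[11] = max(4+51-3, 10+50-3, 18+40-3, …, 43+4-3, 34+0) = 57
One optimal plan: pieces 9 + 2 (1 cut) → $60 − $3 = $57.

57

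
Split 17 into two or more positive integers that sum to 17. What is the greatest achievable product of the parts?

486

Define m[k] = max over 1≤i<k of i · max(k−i, m[k−i]); the inner max lets the remainder stay uncut if that's better.
m[2] = 1·max(1,0) = 1·1 = 1
m[3] = 1·max(2,1) = 1·2 = 2
m[4] = 2·max(2,1) = 2·2 = 4
m[5] = 2·max(3,2) = 2·3 = 6
m[6] = 3·max(3,2) = 3·3 = 9
m[7] = 2·max(5,6) = 2·6 = 12
m[8] = 2·max(6,9) = 2·9 = 18
m[9] = 3·max(6,9) = 3·9 = 27
m[10] = 2·max(8,18) = 2·18 = 36
m[11] = 2·max(9,27) = 2·27 = 54
m[12] = 3·max(9,27) = 3·27 = 81
m[13] = 2·max(11,54) = 2·54 = 108
m[14] = 2·max(12,81) = 2·81 = 162
m[15] = 3·max(12,81) = 3·81 = 243
m[16] = 2·max(14,162) = 2·162 = 324
m[17] = 2·max(15,243) = 2·243 = 486
One optimal split: 3 + 3 + 3 + 3 + 3 + 2; product 3·3·3·3·3·2 = 486.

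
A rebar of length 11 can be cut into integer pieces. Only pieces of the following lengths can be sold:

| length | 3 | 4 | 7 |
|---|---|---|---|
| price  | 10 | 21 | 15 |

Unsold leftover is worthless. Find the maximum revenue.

52

Let f[k] be the best obtainable value from length k. For each k, try every first piece i and keep the best of price[i] + f[k−i].
f[1] = 0
f[2] = 0
f[3] = 10
f[4] = 21
f[5] = 21
f[6] = 21
f[7] = 31  (first piece 3, then f[4]=21)
f[8] = 42  (first piece 4, then f[4]=21)
f[9] = 42
f[10] = 42
f[11] = 52  (first piece 3, then f[8]=42)
One optimal cutting: 4 + 4 + 3 → ₹52.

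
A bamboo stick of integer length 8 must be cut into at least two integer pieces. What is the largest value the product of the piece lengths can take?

Define prod[k] = max over 1≤i<k of i · max(k−i, prod[k−i]); the inner max lets the remainder stay uncut if that's better.
prod[2] = 1×max(1,0) = 1×1 = 1
prod[3] = max(1×2, 2×1) = 2
prod[4] = max(1×3, 2×2, 3×1) = 4
prod[5] = max(1×4, 2×3, 3×2, 4×1) = 6
prod[6] = max(1×6, 2×4, 3×3, 4×2, 5×1) = 9
prod[7] = max(1×9, 2×6, 3×4, 4×3, 5×2, 6×1) = 12
prod[8] = max(1×12, 2×9, 3×6, …, 6×2, 7×1) = 18
One optimal split: 3 + 3 + 2; product 3×3×2 = 18.

18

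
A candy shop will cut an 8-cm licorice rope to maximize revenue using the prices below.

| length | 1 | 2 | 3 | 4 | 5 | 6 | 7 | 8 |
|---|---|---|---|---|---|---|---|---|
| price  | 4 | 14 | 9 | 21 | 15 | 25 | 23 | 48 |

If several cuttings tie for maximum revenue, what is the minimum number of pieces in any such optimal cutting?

Consider every possible first cut. r[k] is the best of p[i]+r[k−i] over all sellable i≤k.
r[1] = 4
r[2] = 14
r[3] = 18  (first piece 1, then r[2]=14)
r[4] = 28  (first piece 2, then r[2]=14)
r[5] = 32  (first piece 1, then r[4]=28)
r[6] = 42  (first piece 2, then r[4]=28)
r[7] = 46  (first piece 1, then r[6]=42)
r[8] = 56  (first piece 2, then r[6]=42)
Maximum revenue is ¢56.
Now minimize piece count subject to staying optimal: for each k, pieces[k] = 1 + min over i with p[i]+r[k−i]=r[k] of pieces[k−i].
pieces[5] = 3
pieces[6] = 3
pieces[7] = 4
pieces[8] = 4

4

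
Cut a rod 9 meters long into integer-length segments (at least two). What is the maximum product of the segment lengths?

Define g[k] = max over 1≤i<k of i · max(k−i, g[k−i]); the inner max lets the remainder stay uncut if that's better.
g[2] = 1×max(1,0) = 1×1 = 1
g[3] = max(1×2, 2×1) = 2
g[4] = max(1×3, 2×2, 3×1) = 4
g[5] = max(1×4, 2×3, 3×2, 4×1) = 6
g[6] = max(1×6, 2×4, 3×3, 4×2, 5×1) = 9
g[7] = max(1×9, 2×6, 3×4, 4×3, 5×2, 6×1) = 12
g[8] = max(1×12, 2×9, 3×6, …, 6×2, 7×1) = 18
g[9] = max(1×18, 2×12, 3×9, …, 7×2, 8×1) = 27
One optimal split: 3 + 3 + 3; product 3×3×3 = 27.

27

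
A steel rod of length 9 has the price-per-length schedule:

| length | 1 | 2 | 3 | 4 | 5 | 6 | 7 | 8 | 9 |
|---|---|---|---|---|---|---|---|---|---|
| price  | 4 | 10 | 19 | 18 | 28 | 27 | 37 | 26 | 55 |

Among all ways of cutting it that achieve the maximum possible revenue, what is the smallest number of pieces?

Let r[k] be the best obtainable value from length k. For each k, try every first piece i and keep the best of price[i] + r[k−i].
r[1] = 4
r[2] = max(4+4, 10+0) = 10
r[3] = max(4+10, 10+4, 19+0) = 19
r[4] = max(4+19, 10+10, 19+4, 18+0) = 23
r[5] = max(4+23, 10+19, 19+10, 18+4, 28+0) = 29
r[6] = max(4+29, 10+23, 19+19, 18+10, 28+4, 27+0) = 38
r[7] = max(4+38, 10+29, 19+23, …, 27+4, 37+0) = 42
r[8] = max(4+42, 10+38, 19+29, …, 37+4, 26+0) = 48
r[9] = max(4+48, 10+42, 19+38, …, 26+4, 55+0) = 57
Maximum revenue is $57.
Now minimize piece count subject to staying optimal: for each k, pieces[k] = 1 + min over i with p[i]+r[k−i]=r[k] of pieces[k−i].
pieces[6] = 2
pieces[7] = 3
pieces[8] = 3
pieces[9] = 3

3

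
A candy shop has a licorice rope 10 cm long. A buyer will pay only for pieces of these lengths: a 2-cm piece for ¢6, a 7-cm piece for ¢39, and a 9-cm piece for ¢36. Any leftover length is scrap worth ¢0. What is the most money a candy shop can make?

Build best[k] bottom-up: best[k] = max over allowed piece i of (p[i] + best[k−i]).
best[1] = 0
best[2] = 6
best[3] = 6
best[4] = 12  (first piece 2, then best[2]=6)
best[5] = 12
best[6] = 18  (first piece 2, then best[4]=12)
best[7] = 39
best[8] = 39
best[9] = 45  (first piece 2, then best[7]=39)
best[10] = 45
One optimal cutting: pieces 7 + 2 with 1 cm of scrap → ¢45.

45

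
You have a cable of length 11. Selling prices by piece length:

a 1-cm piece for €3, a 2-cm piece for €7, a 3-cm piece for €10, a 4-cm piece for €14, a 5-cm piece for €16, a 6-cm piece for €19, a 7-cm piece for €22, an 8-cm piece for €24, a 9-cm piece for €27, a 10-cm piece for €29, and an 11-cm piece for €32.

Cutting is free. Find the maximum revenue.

38

Let r[k] be the best obtainable value from length k. For each k, try every first piece i and keep the best of price[i] + r[k−i].
r[1] = 3
r[2] = max(3+3, 7+0) = 7
r[3] = max(3+7, 7+3, 10+0) = 10
r[4] = max(3+10, 7+7, 10+3, 14+0) = 14
r[5] = max(3+14, 7+10, 10+7, 14+3, 16+0) = 17
r[6] = max(3+17, 7+14, 10+10, 14+7, 16+3, 19+0) = 21
r[7] = max(3+21, 7+17, 10+14, …, 19+3, 22+0) = 24
r[8] = max(3+24, 7+21, 10+17, …, 22+3, 24+0) = 28
r[9] = max(3+28, 7+24, 10+21, …, 24+3, 27+0) = 31
r[10] = max(3+31, 7+28, 10+24, …, 27+3, 29+0) = 35
r[11] = max(3+35, 7+31, 10+28, …, 29+3, 32+0) = 38
One optimal cutting: 2 + 2 + 2 + 2 + 2 + 1 → €7 + €7 + €7 + €7 + €7 + €3 = €38.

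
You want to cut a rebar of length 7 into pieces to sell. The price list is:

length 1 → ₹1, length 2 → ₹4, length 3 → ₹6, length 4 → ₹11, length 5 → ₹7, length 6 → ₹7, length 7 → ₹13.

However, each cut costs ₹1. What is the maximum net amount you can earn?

16

Consider every possible first cut. net[k] is the best of p[i]+net[k−i] over all sellable i≤k, charging 1 whenever i<k.
net[1] = 1
net[2] = 4
net[3] = 6
net[4] = 11
net[5] = 11  (first piece 1, then net[4]=11)
net[6] = 14  (first piece 2, then net[4]=11)
net[7] = 16  (first piece 3, then net[4]=11)
One optimal plan: pieces 4 + 3 (1 cut) → ₹17 − ₹1 = ₹16.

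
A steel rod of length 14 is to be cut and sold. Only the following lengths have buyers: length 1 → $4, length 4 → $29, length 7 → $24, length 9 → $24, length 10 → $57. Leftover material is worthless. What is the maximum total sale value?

Consider every possible first cut. r[k] is the best of p[i]+r[k−i] over all sellable i≤k.
r[1] = 4
r[2] = 8  (first piece 1, then r[1]=4)
r[3] = 12  (first piece 1, then r[2]=8)
r[4] = 29
r[5] = 33  (first piece 1, then r[4]=29)
r[6] = 37  (first piece 1, then r[5]=33)
r[7] = 41  (first piece 1, then r[6]=37)
r[8] = 58  (first piece 4, then r[4]=29)
r[9] = 62  (first piece 1, then r[8]=58)
r[10] = 66  (first piece 1, then r[9]=62)
r[11] = 70  (first piece 1, then r[10]=66)
r[12] = 87  (first piece 4, then r[8]=58)
r[13] = 91  (first piece 1, then r[12]=87)
r[14] = 95  (first piece 1, then r[13]=91)
One optimal cutting: 4 + 4 + 4 + 1 + 1 → $95.

95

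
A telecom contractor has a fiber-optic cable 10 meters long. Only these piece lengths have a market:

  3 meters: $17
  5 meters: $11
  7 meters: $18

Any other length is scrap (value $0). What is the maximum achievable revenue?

51

Build r[k] bottom-up: r[k] = max over allowed piece i of (p[i] + r[k−i]).
r[1] = 0
r[2] = 0
r[3] = 17
r[4] = 17
r[5] = 17
r[6] = 34  (first piece 3, then r[3]=17)
r[7] = 34
r[8] = 34
r[9] = 51  (first piece 3, then r[6]=34)
r[10] = 51
One optimal cutting: pieces 3 + 3 + 3 with 1 meter of scrap → $51.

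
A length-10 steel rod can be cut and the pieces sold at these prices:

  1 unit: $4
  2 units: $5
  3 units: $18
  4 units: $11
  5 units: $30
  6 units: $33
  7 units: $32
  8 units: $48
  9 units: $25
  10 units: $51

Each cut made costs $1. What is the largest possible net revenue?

Build v[k] bottom-up: v[k] = max over allowed piece i of (p[i] + v[k−i]) − 1 per cut.
v[1] = 4
v[2] = 7  (first piece 1, then v[1]=4)
v[3] = 18
v[4] = 21  (first piece 1, then v[3]=18)
v[5] = 30
v[6] = 35  (first piece 3, then v[3]=18)
v[7] = 38  (first piece 1, then v[6]=35)
v[8] = 48
v[9] = 52  (first piece 3, then v[6]=35)
v[10] = 59  (first piece 5, then v[5]=30)
One optimal plan: pieces 5 + 5 (1 cut) → $60 − $1 = $59.

59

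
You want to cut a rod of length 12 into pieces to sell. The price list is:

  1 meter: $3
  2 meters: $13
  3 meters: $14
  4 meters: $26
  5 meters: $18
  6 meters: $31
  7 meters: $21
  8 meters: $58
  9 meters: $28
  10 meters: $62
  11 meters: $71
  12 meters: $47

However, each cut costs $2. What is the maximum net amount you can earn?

82

Let v[k] be the best obtainable value from length k. For each k, try every first piece i and keep the best of price[i] + v[k−i] minus the 2 cut fee when i<k.
v[1] = 3
v[2] = max(3+3-2, 13+0) = 13
v[3] = max(3+13-2, 13+3-2, 14+0) = 14
v[4] = max(3+14-2, 13+13-2, 14+3-2, 26+0) = 26
v[5] = max(3+26-2, 13+14-2, 14+13-2, 26+3-2, 18+0) = 27
v[6] = max(3+27-2, 13+26-2, 14+14-2, 26+13-2, 18+3-2, 31+0) = 37
v[7] = max(3+37-2, 13+27-2, 14+26-2, …, 31+3-2, 21+0) = 38
v[8] = max(3+38-2, 13+37-2, 14+27-2, …, 21+3-2, 58+0) = 58
v[9] = max(3+58-2, 13+38-2, 14+37-2, …, 58+3-2, 28+0) = 59
v[10] = max(3+59-2, 13+58-2, 14+38-2, …, 28+3-2, 62+0) = 69
v[11] = max(3+69-2, 13+59-2, 14+58-2, …, 62+3-2, 71+0) = 71
v[12] = max(3+71-2, 13+69-2, 14+59-2, …, 71+3-2, 47+0) = 82
One optimal plan: pieces 8 + 4 (1 cut) → $84 − $2 = $82.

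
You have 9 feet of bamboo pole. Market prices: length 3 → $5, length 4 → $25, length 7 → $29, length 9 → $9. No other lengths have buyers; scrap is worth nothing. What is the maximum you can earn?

50

Let f[k] be the best obtainable value from length k. For each k, try every first piece i and keep the best of price[i] + f[k−i].
f[1] = 0
f[2] = 0
f[3] = 5
f[4] = max(5+0, 25+0) = 25
f[5] = max(5+0, 25+0) = 25
f[6] = max(5+5, 25+0) = 25
f[7] = max(5+25, 25+5, 29+0) = 30
f[8] = max(5+25, 25+25, 29+0) = 50
f[9] = max(5+25, 25+25, 29+0, 9+0) = 50
One optimal cutting: pieces 4 + 4 with 1 foot of scrap → $50.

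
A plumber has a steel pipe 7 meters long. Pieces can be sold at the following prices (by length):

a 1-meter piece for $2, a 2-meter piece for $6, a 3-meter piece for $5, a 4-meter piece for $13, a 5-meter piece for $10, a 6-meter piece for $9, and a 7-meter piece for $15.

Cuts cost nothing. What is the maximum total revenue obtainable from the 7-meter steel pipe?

21

Let v[k] be the best obtainable value from length k. For each k, try every first piece i and keep the best of price[i] + v[k−i].
v[1] = 2
v[2] = 6
v[3] = 8  (first piece 1, then v[2]=6)
v[4] = 13
v[5] = 15  (first piece 1, then v[4]=13)
v[6] = 19  (first piece 2, then v[4]=13)
v[7] = 21  (first piece 1, then v[6]=19)
One optimal cutting: 4 + 2 + 1 → $13 + $6 + $2 = $21.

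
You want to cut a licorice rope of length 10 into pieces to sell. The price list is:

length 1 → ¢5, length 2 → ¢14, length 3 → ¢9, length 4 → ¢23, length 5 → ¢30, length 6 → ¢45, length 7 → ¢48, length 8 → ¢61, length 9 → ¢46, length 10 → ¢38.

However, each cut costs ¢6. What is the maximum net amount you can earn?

Let v[k] be the best obtainable value from length k. For each k, try every first piece i and keep the best of price[i] + v[k−i] minus the 6 cut fee when i<k.
v[1] = 5
v[2] = max(5+5-6, 14+0) = 14
v[3] = max(5+14-6, 14+5-6, 9+0) = 13
v[4] = max(5+13-6, 14+14-6, 9+5-6, 23+0) = 23
v[5] = max(5+23-6, 14+13-6, 9+14-6, 23+5-6, 30+0) = 30
v[6] = max(5+30-6, 14+23-6, 9+13-6, 23+14-6, 30+5-6, 45+0) = 45
v[7] = max(5+45-6, 14+30-6, 9+23-6, …, 45+5-6, 48+0) = 48
v[8] = max(5+48-6, 14+45-6, 9+30-6, …, 48+5-6, 61+0) = 61
v[9] = max(5+61-6, 14+48-6, 9+45-6, …, 61+5-6, 46+0) = 60
v[10] = max(5+60-6, 14+61-6, 9+48-6, …, 46+5-6, 38+0) = 69
One optimal plan: pieces 8 + 2 (1 cut) → ¢75 − ¢6 = ¢69.

69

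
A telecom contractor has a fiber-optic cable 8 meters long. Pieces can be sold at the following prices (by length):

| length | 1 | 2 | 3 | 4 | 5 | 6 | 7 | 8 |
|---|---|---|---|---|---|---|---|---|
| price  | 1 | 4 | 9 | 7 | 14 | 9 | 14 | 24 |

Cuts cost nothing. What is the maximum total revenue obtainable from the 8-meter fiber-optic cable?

Let v[k] be the best obtainable value from length k. For each k, try every first piece i and keep the best of price[i] + v[k−i].
v[1] = 1
v[2] = 4
v[3] = 9
v[4] = 10  (first piece 1, then v[3]=9)
v[5] = 14
v[6] = 18  (first piece 3, then v[3]=9)
v[7] = 19  (first piece 1, then v[6]=18)
v[8] = 24
Best is to sell the whole 8-meter piece uncut for $24.

24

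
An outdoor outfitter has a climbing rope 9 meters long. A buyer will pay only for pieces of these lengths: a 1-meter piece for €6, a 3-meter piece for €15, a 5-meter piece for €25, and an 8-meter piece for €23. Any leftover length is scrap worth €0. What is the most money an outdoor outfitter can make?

54

Consider every possible first cut. best[k] is the best of p[i]+best[k−i] over all sellable i≤k.
best[1] = 6
best[2] = 12  (first piece 1, then best[1]=6)
best[3] = max(6+12, 15+0) = 18
best[4] = max(6+18, 15+6) = 24
best[5] = max(6+24, 15+12, 25+0) = 30
best[6] = max(6+30, 15+18, 25+6) = 36
best[7] = max(6+36, 15+24, 25+12) = 42
best[8] = max(6+42, 15+30, 25+18, 23+0) = 48
best[9] = max(6+48, 15+36, 25+24, 23+6) = 54
One optimal cutting: 1 + 1 + 1 + 1 + 1 + 1 + 1 + 1 + 1 → €54.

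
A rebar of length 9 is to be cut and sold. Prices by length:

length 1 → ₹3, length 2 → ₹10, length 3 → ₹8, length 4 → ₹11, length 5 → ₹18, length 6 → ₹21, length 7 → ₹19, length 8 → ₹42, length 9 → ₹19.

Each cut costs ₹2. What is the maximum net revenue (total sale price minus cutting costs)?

Build v[k] bottom-up: v[k] = max over allowed piece i of (p[i] + v[k−i]) − 2 per cut.
v[1] = 3
v[2] = max(3+3-2, 10+0) = 10
v[3] = max(3+10-2, 10+3-2, 8+0) = 11
v[4] = max(3+11-2, 10+10-2, 8+3-2, 11+0) = 18
v[5] = max(3+18-2, 10+11-2, 8+10-2, 11+3-2, 18+0) = 19
v[6] = max(3+19-2, 10+18-2, 8+11-2, 11+10-2, 18+3-2, 21+0) = 26
v[7] = max(3+26-2, 10+19-2, 8+18-2, …, 21+3-2, 19+0) = 27
v[8] = max(3+27-2, 10+26-2, 8+19-2, …, 19+3-2, 42+0) = 42
v[9] = max(3+42-2, 10+27-2, 8+26-2, …, 42+3-2, 19+0) = 43
One optimal plan: pieces 8 + 1 (1 cut) → ₹45 − ₹2 = ₹43.

43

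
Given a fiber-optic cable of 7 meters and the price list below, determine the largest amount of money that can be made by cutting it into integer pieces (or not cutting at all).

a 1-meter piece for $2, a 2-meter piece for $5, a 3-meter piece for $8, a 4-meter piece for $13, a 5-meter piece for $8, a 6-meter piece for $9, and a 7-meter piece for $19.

21

Let R[k] be the best obtainable value from length k. For each k, try every first piece i and keep the best of price[i] + R[k−i].
R[1] = 2
R[2] = max(2+2, 5+0) = 5
R[3] = max(2+5, 5+2, 8+0) = 8
R[4] = max(2+8, 5+5, 8+2, 13+0) = 13
R[5] = max(2+13, 5+8, 8+5, 13+2, 8+0) = 15
R[6] = max(2+15, 5+13, 8+8, 13+5, 8+2, 9+0) = 18
R[7] = max(2+18, 5+15, 8+13, …, 9+2, 19+0) = 21
One optimal cutting: 4 + 3 → $13 + $8 = $21.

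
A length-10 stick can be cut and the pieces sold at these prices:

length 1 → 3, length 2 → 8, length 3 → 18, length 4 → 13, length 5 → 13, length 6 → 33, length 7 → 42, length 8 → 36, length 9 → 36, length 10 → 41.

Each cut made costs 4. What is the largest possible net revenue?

56

Consider every possible first cut. net[k] is the best of p[i]+net[k−i] over all sellable i≤k, charging 4 whenever i<k.
net[1] = 3
net[2] = 8
net[3] = 18
net[4] = 17  (first piece 1, then net[3]=18)
net[5] = 22  (first piece 2, then net[3]=18)
net[6] = 33
net[7] = 42
net[8] = 41  (first piece 1, then net[7]=42)
net[9] = 47  (first piece 3, then net[6]=33)
net[10] = 56  (first piece 3, then net[7]=42)
One optimal plan: pieces 7 + 3 (1 cut) → 60 − 4 = 56.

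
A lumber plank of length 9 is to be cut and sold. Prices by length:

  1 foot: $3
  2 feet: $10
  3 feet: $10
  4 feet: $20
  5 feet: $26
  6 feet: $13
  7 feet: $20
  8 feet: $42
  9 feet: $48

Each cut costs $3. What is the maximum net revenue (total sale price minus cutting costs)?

48

Consider every possible first cut. v[k] is the best of p[i]+v[k−i] over all sellable i≤k, charging 3 whenever i<k.
v[1] = 3
v[2] = 10
v[3] = 10  (first piece 1, then v[2]=10)
v[4] = 20
v[5] = 26
v[6] = 27  (first piece 2, then v[4]=20)
v[7] = 33  (first piece 2, then v[5]=26)
v[8] = 42
v[9] = 48
Best is to make no cuts and sell whole for $48.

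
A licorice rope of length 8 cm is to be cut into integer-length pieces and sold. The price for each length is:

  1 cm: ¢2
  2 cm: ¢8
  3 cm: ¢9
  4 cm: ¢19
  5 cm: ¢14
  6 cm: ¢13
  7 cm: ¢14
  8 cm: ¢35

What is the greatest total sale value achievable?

38

Consider every possible first cut. v[k] is the best of p[i]+v[k−i] over all sellable i≤k.
v[1] = 2
v[2] = max(2+2, 8+0) = 8
v[3] = max(2+8, 8+2, 9+0) = 10
v[4] = max(2+10, 8+8, 9+2, 19+0) = 19
v[5] = max(2+19, 8+10, 9+8, 19+2, 14+0) = 21
v[6] = max(2+21, 8+19, 9+10, 19+8, 14+2, 13+0) = 27
v[7] = max(2+27, 8+21, 9+19, …, 13+2, 14+0) = 29
v[8] = max(2+29, 8+27, 9+21, …, 14+2, 35+0) = 38
One optimal cutting: 4 + 4 → ¢19 + ¢19 = ¢38.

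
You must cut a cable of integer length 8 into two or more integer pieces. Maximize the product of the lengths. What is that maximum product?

18

Let m[k] be the best product for length k (with at least one cut). For each first piece i, the rest contributes max(k−i, m[k−i]).
m[2] = 1·max(1,0) = 1·1 = 1
m[3] = 1·max(2,1) = 1·2 = 2
m[4] = 2·max(2,1) = 2·2 = 4
m[5] = 2·max(3,2) = 2·3 = 6
m[6] = 3·max(3,2) = 3·3 = 9
m[7] = 2·max(5,6) = 2·6 = 12
m[8] = 2·max(6,9) = 2·9 = 18
One optimal split: 3 + 3 + 2; product 3·3·2 = 18.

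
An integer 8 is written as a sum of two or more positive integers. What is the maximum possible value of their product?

18

Fill P[k] for k=2..8: at each k try every first piece i and multiply by the better of (k−i) uncut or P[k−i].
P[2] = 1×max(1,0) = 1×1 = 1
P[3] = max(1×2, 2×1) = 2
P[4] = max(1×3, 2×2, 3×1) = 4
P[5] = max(1×4, 2×3, 3×2, 4×1) = 6
P[6] = max(1×6, 2×4, 3×3, 4×2, 5×1) = 9
P[7] = max(1×9, 2×6, 3×4, 4×3, 5×2, 6×1) = 12
P[8] = max(1×12, 2×9, 3×6, …, 6×2, 7×1) = 18
One optimal split: 3 + 3 + 2; product 3×3×2 = 18.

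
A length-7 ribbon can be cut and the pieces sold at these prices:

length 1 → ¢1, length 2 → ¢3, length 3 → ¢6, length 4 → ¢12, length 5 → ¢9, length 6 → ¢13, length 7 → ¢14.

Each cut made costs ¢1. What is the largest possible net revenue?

17

Consider every possible first cut. net[k] is the best of p[i]+net[k−i] over all sellable i≤k, charging 1 whenever i<k.
net[1] = 1
net[2] = 3
net[3] = 6
net[4] = 12
net[5] = 12  (first piece 1, then net[4]=12)
net[6] = 14  (first piece 2, then net[4]=12)
net[7] = 17  (first piece 3, then net[4]=12)
One optimal plan: pieces 4 + 3 (1 cut) → ¢18 − ¢1 = ¢17.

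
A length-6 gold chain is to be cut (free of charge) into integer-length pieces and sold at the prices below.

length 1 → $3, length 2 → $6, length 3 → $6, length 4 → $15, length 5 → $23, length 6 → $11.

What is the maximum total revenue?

Let best[k] be the best obtainable value from length k. For each k, try every first piece i and keep the best of price[i] + best[k−i].
best[1] = 3
best[2] = 6  (first piece 1, then best[1]=3)
best[3] = 9  (first piece 1, then best[2]=6)
best[4] = 15
best[5] = 23
best[6] = 26  (first piece 1, then best[5]=23)
One optimal cutting: 5 + 1 → $23 + $3 = $26.

26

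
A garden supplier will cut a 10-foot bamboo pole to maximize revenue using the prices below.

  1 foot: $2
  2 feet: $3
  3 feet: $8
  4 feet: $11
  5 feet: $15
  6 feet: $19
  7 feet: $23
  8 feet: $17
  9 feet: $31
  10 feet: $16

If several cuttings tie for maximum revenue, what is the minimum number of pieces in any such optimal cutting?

2

Consider every possible first cut. r[k] is the best of p[i]+r[k−i] over all sellable i≤k.
r[1] = 2
r[2] = 4  (first piece 1, then r[1]=2)
r[3] = 8
r[4] = 11
r[5] = 15
r[6] = 19
r[7] = 23
r[8] = 25  (first piece 1, then r[7]=23)
r[9] = 31
r[10] = 33  (first piece 1, then r[9]=31)
Maximum revenue is $33.
Now minimize piece count subject to staying optimal: for each k, pieces[k] = 1 + min over i with p[i]+r[k−i]=r[k] of pieces[k−i].
pieces[7] = 1
pieces[8] = 2
pieces[9] = 1
pieces[10] = 2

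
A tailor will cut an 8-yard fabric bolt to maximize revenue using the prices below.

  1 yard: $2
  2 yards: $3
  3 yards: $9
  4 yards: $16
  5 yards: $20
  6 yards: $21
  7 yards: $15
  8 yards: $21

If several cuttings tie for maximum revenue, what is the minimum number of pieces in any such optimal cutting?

Build r[k] bottom-up: r[k] = max over allowed piece i of (p[i] + r[k−i]).
r[1] = 2
r[2] = max(2+2, 3+0) = 4
r[3] = max(2+4, 3+2, 9+0) = 9
r[4] = max(2+9, 3+4, 9+2, 16+0) = 16
r[5] = max(2+16, 3+9, 9+4, 16+2, 20+0) = 20
r[6] = max(2+20, 3+16, 9+9, 16+4, 20+2, 21+0) = 22
r[7] = max(2+22, 3+20, 9+16, …, 21+2, 15+0) = 25
r[8] = max(2+25, 3+22, 9+20, …, 15+2, 21+0) = 32
Maximum revenue is $32.
Now minimize piece count subject to staying optimal: for each k, pieces[k] = 1 + min over i with p[i]+r[k−i]=r[k] of pieces[k−i].
pieces[5] = 1
pieces[6] = 2
pieces[7] = 2
pieces[8] = 2

2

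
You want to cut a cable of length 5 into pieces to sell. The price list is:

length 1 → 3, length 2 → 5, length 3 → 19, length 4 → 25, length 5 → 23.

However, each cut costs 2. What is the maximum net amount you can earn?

26

Let net[k] be the best obtainable value from length k. For each k, try every first piece i and keep the best of price[i] + net[k−i] minus the 2 cut fee when i<k.
net[1] = 3
net[2] = max(3+3-2, 5+0) = 5
net[3] = max(3+5-2, 5+3-2, 19+0) = 19
net[4] = max(3+19-2, 5+5-2, 19+3-2, 25+0) = 25
net[5] = max(3+25-2, 5+19-2, 19+5-2, 25+3-2, 23+0) = 26
One optimal plan: pieces 4 + 1 (1 cut) → 28 − 2 = 26.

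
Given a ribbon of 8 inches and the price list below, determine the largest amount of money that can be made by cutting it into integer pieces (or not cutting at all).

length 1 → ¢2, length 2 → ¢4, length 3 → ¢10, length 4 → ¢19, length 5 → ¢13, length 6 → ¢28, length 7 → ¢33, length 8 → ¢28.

38

Consider every possible first cut. r[k] is the best of p[i]+r[k−i] over all sellable i≤k.
r[1] = 2
r[2] = 4  (first piece 1, then r[1]=2)
r[3] = 10
r[4] = 19
r[5] = 21  (first piece 1, then r[4]=19)
r[6] = 28
r[7] = 33
r[8] = 38  (first piece 4, then r[4]=19)
One optimal cutting: 4 + 4 → ¢19 + ¢19 = ¢38.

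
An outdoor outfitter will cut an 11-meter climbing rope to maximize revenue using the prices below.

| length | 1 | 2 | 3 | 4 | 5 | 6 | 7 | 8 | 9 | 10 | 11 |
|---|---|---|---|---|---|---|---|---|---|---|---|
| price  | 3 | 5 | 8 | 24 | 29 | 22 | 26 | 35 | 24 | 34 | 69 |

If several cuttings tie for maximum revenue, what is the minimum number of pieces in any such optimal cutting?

Consider every possible first cut. r[k] is the best of p[i]+r[k−i] over all sellable i≤k.
r[1] = 3
r[2] = max(3+3, 5+0) = 6
r[3] = max(3+6, 5+3, 8+0) = 9
r[4] = max(3+9, 5+6, 8+3, 24+0) = 24
r[5] = max(3+24, 5+9, 8+6, 24+3, 29+0) = 29
r[6] = max(3+29, 5+24, 8+9, 24+6, 29+3, 22+0) = 32
r[7] = max(3+32, 5+29, 8+24, …, 22+3, 26+0) = 35
r[8] = max(3+35, 5+32, 8+29, …, 26+3, 35+0) = 48
r[9] = max(3+48, 5+35, 8+32, …, 35+3, 24+0) = 53
r[10] = max(3+53, 5+48, 8+35, …, 24+3, 34+0) = 58
r[11] = max(3+58, 5+53, 8+48, …, 34+3, 69+0) = 69
Maximum revenue is €69.
Now minimize piece count subject to staying optimal: for each k, pieces[k] = 1 + min over i with p[i]+r[k−i]=r[k] of pieces[k−i].
pieces[8] = 2
pieces[9] = 2
pieces[10] = 2
pieces[11] = 1

1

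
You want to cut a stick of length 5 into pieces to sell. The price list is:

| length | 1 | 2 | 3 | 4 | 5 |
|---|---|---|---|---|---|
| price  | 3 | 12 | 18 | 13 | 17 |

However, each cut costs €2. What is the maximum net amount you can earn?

Let v[k] be the best obtainable value from length k. For each k, try every first piece i and keep the best of price[i] + v[k−i] minus the 2 cut fee when i<k.
v[1] = 3
v[2] = 12
v[3] = 18
v[4] = 22  (first piece 2, then v[2]=12)
v[5] = 28  (first piece 2, then v[3]=18)
One optimal plan: pieces 3 + 2 (1 cut) → €30 − €2 = €28.

28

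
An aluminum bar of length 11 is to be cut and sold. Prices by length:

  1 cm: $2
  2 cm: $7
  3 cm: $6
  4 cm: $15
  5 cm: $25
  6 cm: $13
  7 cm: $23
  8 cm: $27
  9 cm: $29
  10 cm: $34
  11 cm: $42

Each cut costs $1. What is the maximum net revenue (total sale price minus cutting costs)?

Build net[k] bottom-up: net[k] = max over allowed piece i of (p[i] + net[k−i]) − 1 per cut.
net[1] = 2
net[2] = 7
net[3] = 8  (first piece 1, then net[2]=7)
net[4] = 15
net[5] = 25
net[6] = 26  (first piece 1, then net[5]=25)
net[7] = 31  (first piece 2, then net[5]=25)
net[8] = 32  (first piece 1, then net[7]=31)
net[9] = 39  (first piece 4, then net[5]=25)
net[10] = 49  (first piece 5, then net[5]=25)
net[11] = 50  (first piece 1, then net[10]=49)
One optimal plan: pieces 5 + 5 + 1 (2 cuts) → $52 − $2 = $50.

50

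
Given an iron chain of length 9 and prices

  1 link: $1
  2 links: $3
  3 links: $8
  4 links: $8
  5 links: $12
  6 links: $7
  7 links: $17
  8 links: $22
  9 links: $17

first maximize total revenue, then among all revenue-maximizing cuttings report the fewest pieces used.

Build r[k] bottom-up: r[k] = max over allowed piece i of (p[i] + r[k−i]).
r[1] = 1
r[2] = max(1+1, 3+0) = 3
r[3] = max(1+3, 3+1, 8+0) = 8
r[4] = max(1+8, 3+3, 8+1, 8+0) = 9
r[5] = max(1+9, 3+8, 8+3, 8+1, 12+0) = 12
r[6] = max(1+12, 3+9, 8+8, 8+3, 12+1, 7+0) = 16
r[7] = max(1+16, 3+12, 8+9, …, 7+1, 17+0) = 17
r[8] = max(1+17, 3+16, 8+12, …, 17+1, 22+0) = 22
r[9] = max(1+22, 3+17, 8+16, …, 22+1, 17+0) = 24
Maximum revenue is $24.
Now minimize piece count subject to staying optimal: for each k, pieces[k] = 1 + min over i with p[i]+r[k−i]=r[k] of pieces[k−i].
pieces[6] = 2
pieces[7] = 1
pieces[8] = 1
pieces[9] = 3

3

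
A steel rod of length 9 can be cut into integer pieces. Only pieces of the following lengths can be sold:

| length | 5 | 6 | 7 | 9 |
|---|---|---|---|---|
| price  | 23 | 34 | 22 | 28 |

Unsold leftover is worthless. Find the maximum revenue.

34

Build r[k] bottom-up: r[k] = max over allowed piece i of (p[i] + r[k−i]).
r[1] = 0
r[2] = 0
r[3] = 0
r[4] = 0
r[5] = 23
r[6] = max(23+0, 34+0) = 34
r[7] = max(23+0, 34+0, 22+0) = 34
r[8] = max(23+0, 34+0, 22+0) = 34
r[9] = max(23+0, 34+0, 22+0, 28+0) = 34
One optimal cutting: pieces 6 with 3 units of scrap → $34.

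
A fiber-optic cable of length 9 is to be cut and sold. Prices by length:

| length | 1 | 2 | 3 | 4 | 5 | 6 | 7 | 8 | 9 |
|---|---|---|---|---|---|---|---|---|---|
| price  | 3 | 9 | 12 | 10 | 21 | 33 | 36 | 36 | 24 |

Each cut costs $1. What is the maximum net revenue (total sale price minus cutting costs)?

Build r[k] bottom-up: r[k] = max over allowed piece i of (p[i] + r[k−i]) − 1 per cut.
r[1] = 3
r[2] = max(3+3-1, 9+0) = 9
r[3] = max(3+9-1, 9+3-1, 12+0) = 12
r[4] = max(3+12-1, 9+9-1, 12+3-1, 10+0) = 17
r[5] = max(3+17-1, 9+12-1, 12+9-1, 10+3-1, 21+0) = 21
r[6] = max(3+21-1, 9+17-1, 12+12-1, 10+9-1, 21+3-1, 33+0) = 33
r[7] = max(3+33-1, 9+21-1, 12+17-1, …, 33+3-1, 36+0) = 36
r[8] = max(3+36-1, 9+33-1, 12+21-1, …, 36+3-1, 36+0) = 41
r[9] = max(3+41-1, 9+36-1, 12+33-1, …, 36+3-1, 24+0) = 44
One optimal plan: pieces 7 + 2 (1 cut) → $45 − $1 = $44.

44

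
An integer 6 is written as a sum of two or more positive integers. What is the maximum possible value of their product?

9

Let g[k] be the best product for length k (with at least one cut). For each first piece i, the rest contributes max(k−i, g[k−i]).
g[2] = 1×max(1,0) = 1×1 = 1
g[3] = max(1×2, 2×1) = 2
g[4] = max(1×3, 2×2, 3×1) = 4
g[5] = max(1×4, 2×3, 3×2, 4×1) = 6
g[6] = max(1×6, 2×4, 3×3, 4×2, 5×1) = 9
One optimal split: 3 + 3; product 3×3 = 9.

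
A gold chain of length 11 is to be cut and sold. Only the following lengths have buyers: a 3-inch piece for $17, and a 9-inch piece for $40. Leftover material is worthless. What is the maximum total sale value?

Let r[k] be the best obtainable value from length k. For each k, try every first piece i and keep the best of price[i] + r[k−i].
r[1] = 0
r[2] = 0
r[3] = 17
r[4] = 17
r[5] = 17
r[6] = 34  (first piece 3, then r[3]=17)
r[7] = 34
r[8] = 34
r[9] = 51  (first piece 3, then r[6]=34)
r[10] = 51
r[11] = 51
One optimal cutting: pieces 3 + 3 + 3 with 2 inches of scrap → $51.

51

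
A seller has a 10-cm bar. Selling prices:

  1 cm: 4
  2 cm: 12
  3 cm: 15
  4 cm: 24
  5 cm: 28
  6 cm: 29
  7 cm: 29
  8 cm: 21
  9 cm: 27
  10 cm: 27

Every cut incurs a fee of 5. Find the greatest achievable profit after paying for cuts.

Build r[k] bottom-up: r[k] = max over allowed piece i of (p[i] + r[k−i]) − 5 per cut.
r[1] = 4
r[2] = 12
r[3] = 15
r[4] = 24
r[5] = 28
r[6] = 31  (first piece 2, then r[4]=24)
r[7] = 35  (first piece 2, then r[5]=28)
r[8] = 43  (first piece 4, then r[4]=24)
r[9] = 47  (first piece 4, then r[5]=28)
r[10] = 51  (first piece 5, then r[5]=28)
One optimal plan: pieces 5 + 5 (1 cut) → 56 − 5 = 51.

51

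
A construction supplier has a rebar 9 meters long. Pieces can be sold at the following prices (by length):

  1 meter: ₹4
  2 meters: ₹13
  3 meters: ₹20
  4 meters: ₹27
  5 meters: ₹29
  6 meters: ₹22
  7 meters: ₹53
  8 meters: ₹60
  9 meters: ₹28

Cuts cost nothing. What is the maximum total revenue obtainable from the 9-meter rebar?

Consider every possible first cut. v[k] is the best of p[i]+v[k−i] over all sellable i≤k.
v[1] = 4
v[2] = 13
v[3] = 20
v[4] = 27
v[5] = 33  (first piece 2, then v[3]=20)
v[6] = 40  (first piece 2, then v[4]=27)
v[7] = 53
v[8] = 60
v[9] = 66  (first piece 2, then v[7]=53)
One optimal cutting: 7 + 2 → ₹53 + ₹13 = ₹66.

66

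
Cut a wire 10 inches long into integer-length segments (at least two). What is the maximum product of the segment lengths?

Let g[k] be the best product for length k (with at least one cut). For each first piece i, the rest contributes max(k−i, g[k−i]).
Small cases: g[2]=1, g[3]=2.
g[4] = 2·max(2,1) = 2·2 = 4
g[5] = 2·max(3,2) = 2·3 = 6
g[6] = 3·max(3,2) = 3·3 = 9
g[7] = 2·max(5,6) = 2·6 = 12
g[8] = 2·max(6,9) = 2·9 = 18
g[9] = 3·max(6,9) = 3·9 = 27
g[10] = 2·max(8,18) = 2·18 = 36
One optimal split: 3 + 3 + 2 + 2; product 3·3·2·2 = 36.

36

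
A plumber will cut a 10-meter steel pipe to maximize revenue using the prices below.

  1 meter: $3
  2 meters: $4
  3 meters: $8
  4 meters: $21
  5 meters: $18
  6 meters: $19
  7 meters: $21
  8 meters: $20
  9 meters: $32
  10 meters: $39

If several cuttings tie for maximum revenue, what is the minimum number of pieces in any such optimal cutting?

4

Let r[k] be the best obtainable value from length k. For each k, try every first piece i and keep the best of price[i] + r[k−i].
r[1] = 3
r[2] = 6  (first piece 1, then r[1]=3)
r[3] = 9  (first piece 1, then r[2]=6)
r[4] = 21
r[5] = 24  (first piece 1, then r[4]=21)
r[6] = 27  (first piece 1, then r[5]=24)
r[7] = 30  (first piece 1, then r[6]=27)
r[8] = 42  (first piece 4, then r[4]=21)
r[9] = 45  (first piece 1, then r[8]=42)
r[10] = 48  (first piece 1, then r[9]=45)
Maximum revenue is $48.
Now minimize piece count subject to staying optimal: for each k, pieces[k] = 1 + min over i with p[i]+r[k−i]=r[k] of pieces[k−i].
pieces[7] = 4
pieces[8] = 2
pieces[9] = 3
pieces[10] = 4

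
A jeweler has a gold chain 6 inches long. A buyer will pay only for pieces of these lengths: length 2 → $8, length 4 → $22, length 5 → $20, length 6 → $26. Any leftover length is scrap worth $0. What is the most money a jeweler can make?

30

Build best[k] bottom-up: best[k] = max over allowed piece i of (p[i] + best[k−i]).
best[1] = 0
best[2] = 8
best[3] = 8
best[4] = 22
best[5] = 22
best[6] = 30  (first piece 2, then best[4]=22)
One optimal cutting: 4 + 2 → $30.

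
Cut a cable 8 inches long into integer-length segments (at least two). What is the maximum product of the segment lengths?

18

Fill g[k] for k=2..8: at each k try every first piece i and multiply by the better of (k−i) uncut or g[k−i].
Small cases: g[2]=1, g[3]=2.
g[4] = 2×max(2,1) = 2×2 = 4
g[5] = 2×max(3,2) = 2×3 = 6
g[6] = 3×max(3,2) = 3×3 = 9
g[7] = 2×max(5,6) = 2×6 = 12
g[8] = 2×max(6,9) = 2×9 = 18
One optimal split: 3 + 3 + 2; product 3×3×2 = 18.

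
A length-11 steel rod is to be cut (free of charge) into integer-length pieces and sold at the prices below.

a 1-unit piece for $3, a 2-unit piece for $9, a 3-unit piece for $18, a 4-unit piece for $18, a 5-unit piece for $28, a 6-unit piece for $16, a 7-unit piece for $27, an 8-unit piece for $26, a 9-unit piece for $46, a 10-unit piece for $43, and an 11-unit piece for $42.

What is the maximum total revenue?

Build r[k] bottom-up: r[k] = max over allowed piece i of (p[i] + r[k−i]).
r[1] = 3
r[2] = 9
r[3] = 18
r[4] = 21  (first piece 1, then r[3]=18)
r[5] = 28
r[6] = 36  (first piece 3, then r[3]=18)
r[7] = 39  (first piece 1, then r[6]=36)
r[8] = 46  (first piece 3, then r[5]=28)
r[9] = 54  (first piece 3, then r[6]=36)
r[10] = 57  (first piece 1, then r[9]=54)
r[11] = 64  (first piece 3, then r[8]=46)
One optimal cutting: 5 + 3 + 3 → $28 + $18 + $18 = $64.

64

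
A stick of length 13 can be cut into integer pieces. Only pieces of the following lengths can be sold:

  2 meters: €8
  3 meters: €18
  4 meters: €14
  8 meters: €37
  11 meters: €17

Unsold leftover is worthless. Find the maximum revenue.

72

Build best[k] bottom-up: best[k] = max over allowed piece i of (p[i] + best[k−i]).
best[1] = 0
best[2] = 8
best[3] = max(8+0, 18+0) = 18
best[4] = max(8+8, 18+0, 14+0) = 18
best[5] = max(8+18, 18+8, 14+0) = 26
best[6] = max(8+18, 18+18, 14+8) = 36
best[7] = max(8+26, 18+18, 14+18) = 36
best[8] = max(8+36, 18+26, 14+18, 37+0) = 44
best[9] = max(8+36, 18+36, 14+26, 37+0) = 54
best[10] = max(8+44, 18+36, 14+36, 37+8) = 54
best[11] = max(8+54, 18+44, 14+36, 37+18, 17+0) = 62
best[12] = max(8+54, 18+54, 14+44, 37+18, 17+0) = 72
best[13] = max(8+62, 18+54, 14+54, 37+26, 17+8) = 72
One optimal cutting: pieces 3 + 3 + 3 + 3 with 1 meter of scrap → €72.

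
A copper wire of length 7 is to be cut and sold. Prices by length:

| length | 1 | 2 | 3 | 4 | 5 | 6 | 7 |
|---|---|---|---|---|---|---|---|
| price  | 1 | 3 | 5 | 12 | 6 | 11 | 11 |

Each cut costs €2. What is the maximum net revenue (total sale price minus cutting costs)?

Consider every possible first cut. net[k] is the best of p[i]+net[k−i] over all sellable i≤k, charging 2 whenever i<k.
net[1] = 1
net[2] = 3
net[3] = 5
net[4] = 12
net[5] = 11  (first piece 1, then net[4]=12)
net[6] = 13  (first piece 2, then net[4]=12)
net[7] = 15  (first piece 3, then net[4]=12)
One optimal plan: pieces 4 + 3 (1 cut) → €17 − €2 = €15.

15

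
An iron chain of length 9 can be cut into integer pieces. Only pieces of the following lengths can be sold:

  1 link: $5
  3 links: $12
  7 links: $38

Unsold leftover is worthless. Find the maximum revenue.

48

Build r[k] bottom-up: r[k] = max over allowed piece i of (p[i] + r[k−i]).
r[1] = 5
r[2] = 10  (first piece 1, then r[1]=5)
r[3] = max(5+10, 12+0) = 15
r[4] = max(5+15, 12+5) = 20
r[5] = max(5+20, 12+10) = 25
r[6] = max(5+25, 12+15) = 30
r[7] = max(5+30, 12+20, 38+0) = 38
r[8] = max(5+38, 12+25, 38+5) = 43
r[9] = max(5+43, 12+30, 38+10) = 48
One optimal cutting: 7 + 1 + 1 → $48.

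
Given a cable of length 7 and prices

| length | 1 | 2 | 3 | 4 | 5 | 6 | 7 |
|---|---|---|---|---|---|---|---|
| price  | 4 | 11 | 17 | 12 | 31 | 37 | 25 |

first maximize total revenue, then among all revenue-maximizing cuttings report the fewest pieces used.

2

Consider every possible first cut. r[k] is the best of p[i]+r[k−i] over all sellable i≤k.
r[1] = 4
r[2] = 11
r[3] = 17
r[4] = 22  (first piece 2, then r[2]=11)
r[5] = 31
r[6] = 37
r[7] = 42  (first piece 2, then r[5]=31)
Maximum revenue is €42.
Now minimize piece count subject to staying optimal: for each k, pieces[k] = 1 + min over i with p[i]+r[k−i]=r[k] of pieces[k−i].
pieces[4] = 2
pieces[5] = 1
pieces[6] = 1
pieces[7] = 2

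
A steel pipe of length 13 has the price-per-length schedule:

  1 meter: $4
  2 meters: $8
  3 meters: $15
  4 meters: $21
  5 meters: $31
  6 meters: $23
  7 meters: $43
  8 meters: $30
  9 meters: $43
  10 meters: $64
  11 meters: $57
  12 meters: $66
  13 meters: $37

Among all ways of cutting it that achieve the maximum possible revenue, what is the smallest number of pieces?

2

Let r[k] be the best obtainable value from length k. For each k, try every first piece i and keep the best of price[i] + r[k−i].
r[1] = 4
r[2] = max(4+4, 8+0) = 8
r[3] = max(4+8, 8+4, 15+0) = 15
r[4] = max(4+15, 8+8, 15+4, 21+0) = 21
r[5] = max(4+21, 8+15, 15+8, 21+4, 31+0) = 31
r[6] = max(4+31, 8+21, 15+15, 21+8, 31+4, 23+0) = 35
r[7] = max(4+35, 8+31, 15+21, …, 23+4, 43+0) = 43
r[8] = max(4+43, 8+35, 15+31, …, 43+4, 30+0) = 47
r[9] = max(4+47, 8+43, 15+35, …, 30+4, 43+0) = 52
r[10] = max(4+52, 8+47, 15+43, …, 43+4, 64+0) = 64
r[11] = max(4+64, 8+52, 15+47, …, 64+4, 57+0) = 68
r[12] = max(4+68, 8+64, 15+52, …, 57+4, 66+0) = 74
r[13] = max(4+74, 8+68, 15+64, …, 66+4, 37+0) = 79
Maximum revenue is $79.
Now minimize piece count subject to staying optimal: for each k, pieces[k] = 1 + min over i with p[i]+r[k−i]=r[k] of pieces[k−i].
pieces[10] = 1
pieces[11] = 2
pieces[12] = 2
pieces[13] = 2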